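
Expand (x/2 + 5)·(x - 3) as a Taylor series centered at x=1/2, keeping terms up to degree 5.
-105/8 + 4·(x - 1/2) + (x - 1/2)^2/2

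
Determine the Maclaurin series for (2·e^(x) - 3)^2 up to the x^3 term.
10·x^3/3 + 2·x^2 - 4·x + 1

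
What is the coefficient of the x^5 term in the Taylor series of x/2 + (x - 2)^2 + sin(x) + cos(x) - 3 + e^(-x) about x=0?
Expand to order 5: x/2 + (x - 2)^2 + sin(x) + cos(x) - 3 + e^(-x) = x^4/12 - x^3/3 + x^2 - 7·x/2 + 3 + O(x^6).
The coefficient of x^5 is 0.

Final answer: 0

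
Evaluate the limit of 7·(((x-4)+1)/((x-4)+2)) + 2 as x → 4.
Direct substitution at x = 4 gives 11/2.

Final answer: 11/2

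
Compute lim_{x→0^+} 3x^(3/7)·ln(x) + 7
The product is a 0·∞ indeterminate form at x → 0⁺.
Rewrite the product as 3·ln(x) / x^(-3/7) and apply L'Hôpital, or use the standard hierarchy x^(-3/7) ≫ |ln x| as x → 0⁺.
The indeterminate product → 0, so the limit = 7.

Final answer: 7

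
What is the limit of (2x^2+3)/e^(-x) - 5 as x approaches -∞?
The quotient is an ∞/∞ indeterminate form as x → -∞.
Compare growth rates of the dominant terms (exponentials ≫ polynomials ≫ logarithms), or apply L'Hôpital's rule; the quotient → 0.
Adding the constant: 0 - 5 = -5. Limit = -5.

Final answer: -5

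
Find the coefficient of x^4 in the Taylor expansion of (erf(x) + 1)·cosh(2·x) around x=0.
Expand to order 4: (erf(x) + 1)·cosh(2·x) = 2·x^4/3 + 10·x^3/(3·√(π)) + 2·x^2 + 2·x/√(π) + 1 + O(x^5).
The coefficient of x^4 is 2/3.

Final answer: 2/3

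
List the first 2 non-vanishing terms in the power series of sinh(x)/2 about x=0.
x^3/12 + x/2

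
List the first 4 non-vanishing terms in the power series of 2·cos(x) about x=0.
-x^6/360 + x^4/12 - x^2 + 2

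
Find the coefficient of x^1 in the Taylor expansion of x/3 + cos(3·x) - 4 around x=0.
Expand to order 1: x/3 + cos(3·x) - 4 = x/3 - 3 + O(x^2).
The coefficient of x^1 is 1/3.

Final answer: 1/3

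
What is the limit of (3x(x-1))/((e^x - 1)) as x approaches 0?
Both numerator and denominator → 0 as x → 0; this is a 0/0 indeterminate form.
Expand each to leading order near x = 0: numerator ~ -3·x, denominator ~ x.
The limit of the ratio is -3.

Final answer: -3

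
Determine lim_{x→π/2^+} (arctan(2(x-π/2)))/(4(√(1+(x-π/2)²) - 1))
Both numerator and denominator → 0 as x → π/2^+; this is a 0/0 indeterminate form.
Expand each to leading order near x = π/2: numerator ~ 2·(x - π/2), denominator ~ 2·(x - π/2)^2.
The limit of the ratio is ∞.

Final answer: ∞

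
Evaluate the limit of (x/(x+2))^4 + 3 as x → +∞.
As x → +∞: x/(x+2) = 1/(1 + 2/x) → 1, and the 4th power of a limit-1 base also → 1; with the additive constant, 1 + 3 = 4.
Limit = 4.

Final answer: 4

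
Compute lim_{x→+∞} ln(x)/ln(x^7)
This is an ∞/∞ indeterminate form as x → +∞.
Write ln(x^7) = 7·ln(x), reducing the quotient to 1/7.
Limit = 1/7.

Final answer: 1/7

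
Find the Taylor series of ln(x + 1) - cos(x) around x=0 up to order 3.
x^3/3 + x - 1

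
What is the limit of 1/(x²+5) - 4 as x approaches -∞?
Evaluate the dominant behaviour as x → -∞; each term tends to a finite value or vanishes.
Limit = -4.

Final answer: -4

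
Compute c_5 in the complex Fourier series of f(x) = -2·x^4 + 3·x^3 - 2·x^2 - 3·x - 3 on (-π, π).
Compute the real Fourier coefficients first: a_5 = 104/625 + 16·π^2/25, b_5 = -186/125 + 6·π^2/5.
Then c_5 = (a_5 − i·b_5)/2 = 52/625 + 8·π^2/25 - 3·i·π^2/5 + 93·i/125.

Final answer: 52/625 + 8·π^2/25 - 3·i·π^2/5 + 93·i/125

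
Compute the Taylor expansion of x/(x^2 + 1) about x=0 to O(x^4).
-x^3 + x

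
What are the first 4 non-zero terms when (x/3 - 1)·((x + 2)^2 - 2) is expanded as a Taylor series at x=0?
x^3/3 + x^2/3 - 10·x/3 - 2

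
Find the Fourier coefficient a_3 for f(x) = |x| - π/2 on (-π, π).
a_3 = (1/π) ∫_{-π}^{π} f(x)·cos(3x) dx.
Evaluate the integral (use parity and integration by parts as needed): a_3 = -4/(9·π).

Final answer: -4/(9·π)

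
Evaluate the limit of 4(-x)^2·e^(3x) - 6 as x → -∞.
The product is a 0·∞ indeterminate form at x → -∞.
Rewrite the product as 4(-x)^2 / e^(-3x) (an ∞/∞ form) and apply L'Hôpital, or use the standard hierarchy e^(3|x|) ≫ |(-x)^2| as x → -∞.
The indeterminate product → 0, so the limit = -6.

Final answer: -6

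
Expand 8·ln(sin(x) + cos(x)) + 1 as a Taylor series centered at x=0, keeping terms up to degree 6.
-256·x^6/45 + 16·x^5/3 - 16·x^4/3 + 16·x^3/3 - 8·x^2 + 8·x + 1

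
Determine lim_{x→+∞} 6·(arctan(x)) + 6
Evaluate the dominant behaviour as x → +∞; each term tends to a finite value or vanishes.
Limit = 6 + 3·π.

Final answer: 6 + 3·π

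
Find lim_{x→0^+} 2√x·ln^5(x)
This is a 0·∞ indeterminate form at x → 0⁺.
Rewrite the product as 2·ln^5(x) / x^(-1/2) and apply L'Hôpital, or use the standard hierarchy x^(-1/2) ≫ |ln x|^5 as x → 0⁺.
The indeterminate product → 0, so the limit = 0.

Final answer: 0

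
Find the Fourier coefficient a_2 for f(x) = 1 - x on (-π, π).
a_2 = (1/π) ∫_{-π}^{π} f(x)·cos(2x) dx.
Evaluate the integral (use parity and integration by parts as needed): a_2 = 0.

Final answer: 0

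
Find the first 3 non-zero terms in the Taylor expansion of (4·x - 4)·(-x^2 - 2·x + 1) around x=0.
-4·x^2 + 12·x - 4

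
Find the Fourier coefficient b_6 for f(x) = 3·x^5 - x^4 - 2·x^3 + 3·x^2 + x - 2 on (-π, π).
b_6 = (1/π) ∫_{-π}^{π} f(x)·sin(6x) dx.
Evaluate the integral (use parity and integration by parts as needed): b_6 = -π^4 - 29/54 + 11·π^2/9.

Final answer: -π^4 - 29/54 + 11·π^2/9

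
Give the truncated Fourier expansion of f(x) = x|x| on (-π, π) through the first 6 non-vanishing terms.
(-8 + 2·π^2)·sin(x)/π - π·sin(2·x) + (-8 + 18·π^2)·sin(3·x)/(27·π) - π·sin(4·x)/2 + (-8 + 50·π^2)·sin(5·x)/(125·π) - π·sin(6·x)/3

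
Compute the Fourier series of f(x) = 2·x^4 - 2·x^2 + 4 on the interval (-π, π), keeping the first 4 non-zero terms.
(104 - 16·π^2)·cos(x) + (-8 + 4·π^2)·cos(2·x) + (56/27 - 16·π^2/9)·cos(3·x) - 2·π^2/3 + 4 + 2·π^4/5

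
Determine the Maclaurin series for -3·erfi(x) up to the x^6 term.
-3·x^5/(5·√(π)) - 2·x^3/√(π) - 6·x/√(π)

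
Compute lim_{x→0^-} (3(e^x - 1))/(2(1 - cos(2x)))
Both numerator and denominator → 0 as x → 0^-; this is a 0/0 indeterminate form.
Expand each to leading order near x = 0: numerator ~ 3·x, denominator ~ 4·x^2.
The limit of the ratio is -∞.

Final answer: -∞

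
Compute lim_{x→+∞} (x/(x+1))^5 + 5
As x → +∞: x/(x+1) = 1/(1 + 1/x) → 1, and the 5th power of a limit-1 base also → 1; with the additive constant, 1 + 5 = 6.
Limit = 6.

Final answer: 6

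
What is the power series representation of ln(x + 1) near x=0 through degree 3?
x^3/3 - x^2/2 + x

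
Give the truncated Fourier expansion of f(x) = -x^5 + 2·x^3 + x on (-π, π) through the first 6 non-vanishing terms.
(-262 - 2·π^4 + 44·π^2)·sin(x) + (-7·π^2 + 19/2 + π^4)·sin(2·x) + (-2·π^4/3 - 98/81 + 76·π^2/27)·sin(3·x) + (-13·π^2/8 + 7/64 + π^4/2)·sin(4·x) + (-2·π^4/5 + 82/625 + 28·π^2/25)·sin(5·x) + (-23·π^2/27 - 31/162 + π^4/3)·sin(6·x)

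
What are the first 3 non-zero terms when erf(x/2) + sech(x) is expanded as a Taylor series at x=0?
-x^2/2 + x/√(π) + 1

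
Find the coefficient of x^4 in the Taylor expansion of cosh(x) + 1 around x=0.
Expand to order 4: cosh(x) + 1 = x^4/24 + x^2/2 + 2 + O(x^5).
The coefficient of x^4 is 1/24.

Final answer: 1/24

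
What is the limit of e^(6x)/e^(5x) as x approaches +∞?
This is an ∞/∞ indeterminate form as x → +∞.
Rewrite e^(6x)/e^(5x) = e^((6−5)x) = e^(x); the exponent coefficient is 1 > 0 so e^(x) → ∞.
Limit = ∞.

Final answer: ∞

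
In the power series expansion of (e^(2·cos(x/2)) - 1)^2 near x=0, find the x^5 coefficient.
Expand to order 5: (e^(2·cos(x/2)) - 1)^2 = x^4·(-1 + e^(2))^2·(e^(4)/(16·(-1 + e^(2))^2) + 7·e^(2)/(96·(-1 + e^(2)))) - x^2·(-1 + e^(2))·e^(2)/2 + (-1 + e^(2))^2 + O(x^6).
The coefficient of x^5 is 0.

Final answer: 0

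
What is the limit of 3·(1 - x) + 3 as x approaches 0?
Direct substitution at x = 0 gives 6.

Final answer: 6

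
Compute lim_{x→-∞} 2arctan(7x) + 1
Evaluate the dominant behaviour as x → -∞; each term tends to a finite value or vanishes.
Limit = 1 - π.

Final answer: 1 - π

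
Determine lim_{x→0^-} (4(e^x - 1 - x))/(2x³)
Both numerator and denominator → 0 as x → 0^-; this is a 0/0 indeterminate form.
Expand each to leading order near x = 0: numerator ~ 2·x^2, denominator ~ 2·x^3.
The limit of the ratio is -∞.

Final answer: -∞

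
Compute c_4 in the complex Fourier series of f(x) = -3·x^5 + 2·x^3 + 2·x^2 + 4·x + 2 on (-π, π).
Compute the real Fourier coefficients first: a_4 = 1/2, b_4 = -23·π^2/8 - 59/64 + 3·π^4/2.
Then c_4 = (a_4 − i·b_4)/2 = 1/4 - 3·i·π^4/4 + 59·i/128 + 23·i·π^2/16.

Final answer: 1/4 - 3·i·π^4/4 + 59·i/128 + 23·i·π^2/16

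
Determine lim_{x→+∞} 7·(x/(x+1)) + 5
Evaluate the dominant behaviour as x → +∞; each term tends to a finite value or vanishes.
Limit = 12.

Final answer: 12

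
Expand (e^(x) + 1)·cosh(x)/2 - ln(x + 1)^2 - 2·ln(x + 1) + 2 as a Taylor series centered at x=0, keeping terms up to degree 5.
x^5/2 - 11·x^4/48 + 2·x^3/3 + 3·x^2/4 - 3·x/2 + 3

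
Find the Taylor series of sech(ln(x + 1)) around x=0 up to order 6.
x^6/8 - x^4/4 + x^3/2 - x^2/2 + 1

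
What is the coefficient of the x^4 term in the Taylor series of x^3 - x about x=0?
Expand to order 4: x^3 - x = x^3 - x + O(x^5).
The coefficient of x^4 is 0.

Final answer: 0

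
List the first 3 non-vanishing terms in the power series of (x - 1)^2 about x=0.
x^2 - 2·x + 1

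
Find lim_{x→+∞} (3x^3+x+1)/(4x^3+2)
This is an ∞/∞ indeterminate form as x → +∞.
Divide numerator and denominator by x^3 and let the lower-order terms vanish; the leading terms give 3/4.
Limit = 3/4.

Final answer: 3/4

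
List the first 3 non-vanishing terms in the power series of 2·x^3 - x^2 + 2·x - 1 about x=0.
-x^2 + 2·x - 1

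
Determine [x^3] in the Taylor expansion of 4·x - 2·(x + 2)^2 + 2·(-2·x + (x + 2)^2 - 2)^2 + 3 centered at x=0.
Expand to order 3: 4·x - 2·(x + 2)^2 + 2·(-2·x + (x + 2)^2 - 2)^2 + 3 = 8·x^3 + 14·x^2 + 12·x + 3 + O(x^4).
The coefficient of x^3 is 8.

Final answer: 8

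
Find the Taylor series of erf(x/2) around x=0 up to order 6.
x^5/(160·√(π)) - x^3/(12·√(π)) + x/√(π)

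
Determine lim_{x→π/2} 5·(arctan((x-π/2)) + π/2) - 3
Direct substitution at x = π/2 gives -3 + 5·π/2.

Final answer: -3 + 5·π/2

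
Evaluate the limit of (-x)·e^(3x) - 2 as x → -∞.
The product is a 0·∞ indeterminate form at x → -∞.
Rewrite the product as (-x) / e^(-3x) (an ∞/∞ form) and apply L'Hôpital, or use the standard hierarchy e^(3|x|) ≫ |(-x)| as x → -∞.
The indeterminate product → 0, so the limit = -2.

Final answer: -2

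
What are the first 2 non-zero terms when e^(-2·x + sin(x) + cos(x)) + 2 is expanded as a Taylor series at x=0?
-e·x + 2 + e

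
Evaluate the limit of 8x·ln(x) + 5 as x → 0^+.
The product is a 0·∞ indeterminate form at x → 0⁺.
Rewrite the product as 8·ln(x) / x^(-1) and apply L'Hôpital, or use the standard hierarchy x^(-1) ≫ |ln x| as x → 0⁺.
The indeterminate product → 0, so the limit = 5.

Final answer: 5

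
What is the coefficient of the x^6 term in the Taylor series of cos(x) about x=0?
Expand to order 6: cos(x) = -x^6/720 + x^4/24 - x^2/2 + 1 + O(x^7).
The coefficient of x^6 is -1/720.

Final answer: -1/720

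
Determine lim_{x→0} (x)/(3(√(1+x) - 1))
Both numerator and denominator → 0 as x → 0; this is a 0/0 indeterminate form.
Expand each to leading order near x = 0: numerator ~ x, denominator ~ 3·x/2.
The limit of the ratio is 2/3.

Final answer: 2/3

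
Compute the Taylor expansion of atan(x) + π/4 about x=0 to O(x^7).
x^5/5 - x^3/3 + x + π/4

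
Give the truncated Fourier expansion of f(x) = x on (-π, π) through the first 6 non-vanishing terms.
2·sin(x) - sin(2·x) + 2·sin(3·x)/3 - sin(4·x)/2 + 2·sin(5·x)/5 - sin(6·x)/3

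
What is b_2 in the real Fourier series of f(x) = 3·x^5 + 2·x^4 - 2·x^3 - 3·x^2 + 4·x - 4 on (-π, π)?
b_2 = (1/π) ∫_{-π}^{π} f(x)·sin(2x) dx.
Evaluate the integral (use parity and integration by parts as needed): b_2 = -3·π^4 - 59/2 + 17·π^2.

Final answer: -3·π^4 - 59/2 + 17·π^2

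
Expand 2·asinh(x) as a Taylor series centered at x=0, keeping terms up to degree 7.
-5·x^7/56 + 3·x^5/20 - x^3/3 + 2·x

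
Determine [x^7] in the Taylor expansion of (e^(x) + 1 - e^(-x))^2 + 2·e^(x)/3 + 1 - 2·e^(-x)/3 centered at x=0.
Expand to order 7: (e^(x) + 1 - e^(-x))^2 + 2·e^(x)/3 + 1 - 2·e^(-x)/3 = x^7/945 + 8·x^6/45 + 2·x^5/45 + 4·x^4/3 + 8·x^3/9 + 4·x^2 + 16·x/3 + 2 + O(x^8).
The coefficient of x^7 is 1/945.

Final answer: 1/945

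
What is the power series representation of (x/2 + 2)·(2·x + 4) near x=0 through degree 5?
x^2 + 6·x + 8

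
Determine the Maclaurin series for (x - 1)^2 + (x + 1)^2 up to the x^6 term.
2·x^2 + 2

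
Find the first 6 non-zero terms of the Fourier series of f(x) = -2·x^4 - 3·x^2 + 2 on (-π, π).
(-84 + 16·π^2)·cos(x) + (3 - 4·π^2)·cos(2·x) + (4/27 + 16·π^2/9)·cos(3·x) + (-π^2 - 3/8)·cos(4·x) + (204/625 + 16·π^2/25)·cos(5·x) - 2·π^4/5 - π^2 + 2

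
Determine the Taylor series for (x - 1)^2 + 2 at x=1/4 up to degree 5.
41/16 - 3·(x - 1/4)/2 + (x - 1/4)^2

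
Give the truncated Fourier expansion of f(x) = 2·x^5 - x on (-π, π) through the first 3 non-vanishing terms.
(-80·π^2 + 4·π^4 + 478)·sin(x) + (-2·π^4 - 14 + 10·π^2)·sin(2·x) + (-80·π^2/27 + 106/81 + 4·π^4/3)·sin(3·x)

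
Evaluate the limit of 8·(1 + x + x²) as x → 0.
Direct substitution at x = 0 gives 8.

Final answer: 8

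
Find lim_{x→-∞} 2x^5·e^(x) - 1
The product is a 0·∞ indeterminate form at x → -∞.
Rewrite the product as 2x^5 / e^(-x) (an ∞/∞ form) and apply L'Hôpital, or use the standard hierarchy e^(|x|) ≫ |x^5| as x → -∞.
The indeterminate product → 0, so the limit = -1.

Final answer: -1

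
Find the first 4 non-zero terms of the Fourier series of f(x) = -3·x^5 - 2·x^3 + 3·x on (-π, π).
(-690 - 6·π^4 + 116·π^2)·sin(x) + (-13·π^2 + 33/2 + 3·π^4)·sin(2·x) + (-2·π^4 - 2/27 + 28·π^2/9)·sin(3·x) + (-7·π^2/8 - 75/64 + 3·π^4/2)·sin(4·x)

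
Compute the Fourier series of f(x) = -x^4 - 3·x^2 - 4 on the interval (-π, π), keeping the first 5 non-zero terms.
(-36 + 8·π^2)·cos(x) - 2·π^2·cos(2·x) + (20/27 + 8·π^2/9)·cos(3·x) + (-π^2/2 - 9/16)·cos(4·x) - π^4/5 - π^2 - 4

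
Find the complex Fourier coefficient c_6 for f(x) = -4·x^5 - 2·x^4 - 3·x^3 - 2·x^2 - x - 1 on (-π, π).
Compute the real Fourier coefficients first: a_6 = -4·π^2/9 - 4/27, b_6 = 47/162 + 7·π^2/27 + 4·π^4/3.
Then c_6 = (a_6 − i·b_6)/2 = -2·π^2/9 - 2/27 - 2·i·π^4/3 - 7·i·π^2/54 - 47·i/324.

Final answer: -2·π^2/9 - 2/27 - 2·i·π^4/3 - 7·i·π^2/54 - 47·i/324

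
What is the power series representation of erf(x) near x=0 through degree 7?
-x^7/(21·√(π)) + x^5/(5·√(π)) - 2·x^3/(3·√(π)) + 2·x/√(π)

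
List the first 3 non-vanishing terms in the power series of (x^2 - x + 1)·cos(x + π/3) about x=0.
x^2·(1/4 + √(3)/2) + x·(-√(3)/2 - 1/2) + 1/2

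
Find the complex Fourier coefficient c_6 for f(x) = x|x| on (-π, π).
Compute the real Fourier coefficients first: a_6 = 0, b_6 = -π/3.
Then c_6 = (a_6 − i·b_6)/2 = i·π/6.

Final answer: i·π/6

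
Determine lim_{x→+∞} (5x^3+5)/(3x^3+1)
This is an ∞/∞ indeterminate form as x → +∞.
Divide numerator and denominator by x^3 and let the lower-order terms vanish; the leading terms give 5/3.
Limit = 5/3.

Final answer: 5/3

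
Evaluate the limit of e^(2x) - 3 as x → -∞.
Evaluate the dominant behaviour as x → -∞; each term tends to a finite value or vanishes.
Limit = -3.

Final answer: -3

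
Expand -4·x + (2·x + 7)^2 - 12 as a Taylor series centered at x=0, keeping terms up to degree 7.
4·x^2 + 24·x + 37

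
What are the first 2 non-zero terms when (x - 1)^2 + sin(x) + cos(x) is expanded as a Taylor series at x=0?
2 - x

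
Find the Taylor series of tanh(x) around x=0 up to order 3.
-x^3/3 + x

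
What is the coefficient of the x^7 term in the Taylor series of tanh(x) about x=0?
Expand to order 7: tanh(x) = -17·x^7/315 + 2·x^5/15 - x^3/3 + x + O(x^8).
The coefficient of x^7 is -17/315.

Final answer: -17/315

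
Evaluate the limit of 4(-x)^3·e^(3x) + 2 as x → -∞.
The product is a 0·∞ indeterminate form at x → -∞.
Rewrite the product as 4(-x)^3 / e^(-3x) (an ∞/∞ form) and apply L'Hôpital, or use the standard hierarchy e^(3|x|) ≫ |(-x)^3| as x → -∞.
The indeterminate product → 0, so the limit = 2.

Final answer: 2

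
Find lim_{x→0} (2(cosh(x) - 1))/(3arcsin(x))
Both numerator and denominator → 0 as x → 0; this is a 0/0 indeterminate form.
Expand each to leading order near x = 0: numerator ~ x^2, denominator ~ 3·x.
The limit of the ratio is 0.

Final answer: 0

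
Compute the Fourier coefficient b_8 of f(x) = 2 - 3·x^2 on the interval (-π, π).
b_8 = (1/π) ∫_{-π}^{π} f(x)·sin(8x) dx.
Evaluate the integral (use parity and integration by parts as needed): b_8 = 0.

Final answer: 0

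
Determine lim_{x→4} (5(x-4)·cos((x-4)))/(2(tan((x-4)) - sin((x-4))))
Both numerator and denominator → 0 as x → 4; this is a 0/0 indeterminate form.
Expand each to leading order near x = 4: numerator ~ 5·(x - 4), denominator ~ (x - 4)^3.
The limit of the ratio is ∞.

Final answer: ∞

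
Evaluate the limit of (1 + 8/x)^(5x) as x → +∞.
As x → +∞: write (1 + 8/x)^(5x) = ((1 + 8/x)^x)^5 → (e^8)^5 = e^40.
Limit = e^(40).

Final answer: e^(40)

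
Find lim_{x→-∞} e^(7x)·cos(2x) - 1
Evaluate the dominant behaviour as x → -∞; each term tends to a finite value or vanishes.
Limit = -1.

Final answer: -1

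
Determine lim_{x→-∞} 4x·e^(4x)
This is a 0·∞ indeterminate form at x → -∞.
Rewrite the product as 4x / e^(-4x) (an ∞/∞ form) and apply L'Hôpital, or use the standard hierarchy e^(4|x|) ≫ |x| as x → -∞.
The indeterminate product → 0, so the limit = 0.

Final answer: 0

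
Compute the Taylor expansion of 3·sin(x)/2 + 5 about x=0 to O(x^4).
-x^3/4 + 3·x/2 + 5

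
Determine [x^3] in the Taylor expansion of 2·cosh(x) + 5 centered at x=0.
Expand to order 3: 2·cosh(x) + 5 = x^2 + 7 + O(x^4).
The coefficient of x^3 is 0.

Final answer: 0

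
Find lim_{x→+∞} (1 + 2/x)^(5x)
As x → +∞: write (1 + 2/x)^(5x) = ((1 + 2/x)^x)^5 → (e^2)^5 = e^10.
Limit = e^(10).

Final answer: e^(10)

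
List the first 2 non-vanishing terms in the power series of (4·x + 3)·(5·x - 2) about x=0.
7·x - 6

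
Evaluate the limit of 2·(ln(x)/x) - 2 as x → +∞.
Evaluate the dominant behaviour as x → +∞; each term tends to a finite value or vanishes.
Limit = -2.

Final answer: -2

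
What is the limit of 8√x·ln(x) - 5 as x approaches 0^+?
The product is a 0·∞ indeterminate form at x → 0⁺.
Rewrite the product as 8·ln(x) / x^(-1/2) and apply L'Hôpital, or use the standard hierarchy x^(-1/2) ≫ |ln x| as x → 0⁺.
The indeterminate product → 0, so the limit = -5.

Final answer: -5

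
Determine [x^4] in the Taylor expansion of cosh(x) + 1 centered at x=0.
Expand to order 4: cosh(x) + 1 = x^4/24 + x^2/2 + 2 + O(x^5).
The coefficient of x^4 is 1/24.

Final answer: 1/24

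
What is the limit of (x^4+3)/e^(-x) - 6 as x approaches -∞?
The quotient is an ∞/∞ indeterminate form as x → -∞.
Compare growth rates of the dominant terms (exponentials ≫ polynomials ≫ logarithms), or apply L'Hôpital's rule; the quotient → 0.
Adding the constant: 0 - 6 = -6. Limit = -6.

Final answer: -6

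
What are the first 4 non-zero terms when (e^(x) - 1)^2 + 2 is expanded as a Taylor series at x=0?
7·x^4/12 + x^3 + x^2 + 2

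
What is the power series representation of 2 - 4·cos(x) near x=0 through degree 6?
x^6/180 - x^4/6 + 2·x^2 - 2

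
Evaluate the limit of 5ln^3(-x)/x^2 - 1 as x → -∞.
The quotient is an ∞/∞ indeterminate form as x → -∞.
Compare growth rates of the dominant terms (exponentials ≫ polynomials ≫ logarithms), or apply L'Hôpital's rule; the quotient → 0.
Adding the constant: 0 - 1 = -1. Limit = -1.

Final answer: -1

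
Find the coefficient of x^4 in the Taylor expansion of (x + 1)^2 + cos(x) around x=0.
Expand to order 4: (x + 1)^2 + cos(x) = x^4/24 + x^2/2 + 2·x + 2 + O(x^5).
The coefficient of x^4 is 1/24.

Final answer: 1/24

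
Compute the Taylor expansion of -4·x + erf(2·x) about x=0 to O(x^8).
-128·x^7/(21·√(π)) + 32·x^5/(5·√(π)) - 16·x^3/(3·√(π)) + x·(-4 + 4/√(π))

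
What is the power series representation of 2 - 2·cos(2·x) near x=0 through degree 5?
-4·x^4/3 + 4·x^2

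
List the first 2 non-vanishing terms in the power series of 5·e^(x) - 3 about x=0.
5·x + 2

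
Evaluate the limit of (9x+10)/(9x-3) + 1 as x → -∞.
Evaluate the dominant behaviour as x → -∞; each term tends to a finite value or vanishes.
Limit = 2.

Final answer: 2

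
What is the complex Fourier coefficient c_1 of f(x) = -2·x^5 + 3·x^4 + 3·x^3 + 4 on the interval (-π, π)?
Compute the real Fourier coefficients first: a_1 = 144 - 24·π^2, b_1 = -516 - 4·π^4 + 86·π^2.
Then c_1 = (a_1 − i·b_1)/2 = -12·π^2 + 72 - 43·i·π^2 + 2·i·π^4 + 258·i.

Final answer: -12·π^2 + 72 - 43·i·π^2 + 2·i·π^4 + 258·i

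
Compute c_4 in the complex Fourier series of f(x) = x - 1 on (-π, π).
Compute the real Fourier coefficients first: a_4 = 0, b_4 = -1/2.
Then c_4 = (a_4 − i·b_4)/2 = i/4.

Final answer: i/4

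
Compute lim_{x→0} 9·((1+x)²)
Direct substitution at x = 0 gives 9.

Final answer: 9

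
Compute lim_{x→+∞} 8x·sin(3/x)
As x → +∞: let u = 3/x → 0⁺; then 8·x·sin(3/x) = 8·3·sin(u)/u → 8·3·1 = 24.
Limit = 24.

Final answer: 24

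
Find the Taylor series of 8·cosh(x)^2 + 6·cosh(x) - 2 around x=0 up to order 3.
11·x^2 + 12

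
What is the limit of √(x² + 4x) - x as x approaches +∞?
This is an ∞ − ∞ indeterminate form.
Multiply and divide by the conjugate √(x²+4x) + x; the x² terms cancel, leaving (4x)/(√(x²+4x)+x) → 4/2 = 2.
Limit = 2.

Final answer: 2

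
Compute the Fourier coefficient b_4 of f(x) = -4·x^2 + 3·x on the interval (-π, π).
b_4 = (1/π) ∫_{-π}^{π} f(x)·sin(4x) dx.
Evaluate the integral (use parity and integration by parts as needed): b_4 = -3/2.

Final answer: -3/2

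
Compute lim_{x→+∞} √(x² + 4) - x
This is an ∞ − ∞ indeterminate form.
Multiply and divide by the conjugate √(x²+4) + x; the x² terms cancel, leaving 4/(√(x²+4)+x) → 0.
Limit = 0.

Final answer: 0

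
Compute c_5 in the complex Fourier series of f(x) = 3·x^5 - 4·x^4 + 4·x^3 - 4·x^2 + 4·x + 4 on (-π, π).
Compute the real Fourier coefficients first: a_5 = 208/625 + 32·π^2/25, b_5 = 904/625 + 16·π^2/25 + 6·π^4/5.
Then c_5 = (a_5 − i·b_5)/2 = 104/625 + 16·π^2/25 - 3·i·π^4/5 - 8·i·π^2/25 - 452·i/625.

Final answer: 104/625 + 16·π^2/25 - 3·i·π^4/5 - 8·i·π^2/25 - 452·i/625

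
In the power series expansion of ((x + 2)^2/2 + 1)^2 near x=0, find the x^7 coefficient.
Expand to order 7: ((x + 2)^2/2 + 1)^2 = x^4/4 + 2·x^3 + 7·x^2 + 12·x + 9 + O(x^8).
The coefficient of x^7 is 0.

Final answer: 0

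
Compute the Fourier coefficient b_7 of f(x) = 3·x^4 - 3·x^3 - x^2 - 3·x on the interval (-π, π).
b_7 = (1/π) ∫_{-π}^{π} f(x)·sin(7x) dx.
Evaluate the integral (use parity and integration by parts as needed): b_7 = -6·π^2/7 - 258/343.

Final answer: -6·π^2/7 - 258/343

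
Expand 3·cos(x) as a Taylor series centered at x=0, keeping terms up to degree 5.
x^4/8 - 3·x^2/2 + 3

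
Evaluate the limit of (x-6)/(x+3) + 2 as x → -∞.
Evaluate the dominant behaviour as x → -∞; each term tends to a finite value or vanishes.
Limit = 3.

Final answer: 3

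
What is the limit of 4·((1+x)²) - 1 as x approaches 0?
Direct substitution at x = 0 gives 3.

Final answer: 3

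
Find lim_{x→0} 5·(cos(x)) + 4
Direct substitution at x = 0 gives 9.

Final answer: 9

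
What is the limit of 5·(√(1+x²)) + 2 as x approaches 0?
Direct substitution at x = 0 gives 7.

Final answer: 7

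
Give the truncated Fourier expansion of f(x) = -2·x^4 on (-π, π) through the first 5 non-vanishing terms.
(-96 + 16·π^2)·cos(x) + (6 - 4·π^2)·cos(2·x) + (-32/27 + 16·π^2/9)·cos(3·x) + (3/8 - π^2)·cos(4·x) - 2·π^4/5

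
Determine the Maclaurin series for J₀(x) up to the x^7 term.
-x^6/2304 + x^4/64 - x^2/4 + 1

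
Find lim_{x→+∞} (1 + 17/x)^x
As x → +∞: this is the defining limit (1 + 17/x)^x → e^17.
Limit = e^(17).

Final answer: e^(17)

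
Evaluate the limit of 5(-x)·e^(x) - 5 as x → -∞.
The product is a 0·∞ indeterminate form at x → -∞.
Rewrite the product as 5(-x) / e^(-x) (an ∞/∞ form) and apply L'Hôpital, or use the standard hierarchy e^(|x|) ≫ |(-x)| as x → -∞.
The indeterminate product → 0, so the limit = -5.

Final answer: -5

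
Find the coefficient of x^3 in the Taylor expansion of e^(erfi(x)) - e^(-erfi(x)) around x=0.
Expand to order 3: e^(erfi(x)) - e^(-erfi(x)) = x^3·(8/(3·π^(3/2)) + 4/(3·√(π))) + 4·x/√(π) + O(x^4).
The coefficient of x^3 is 8/(3·π^(3/2)) + 4/(3·√(π)).

Final answer: 8/(3·π^(3/2)) + 4/(3·√(π))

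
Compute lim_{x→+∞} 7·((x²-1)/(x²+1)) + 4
Evaluate the dominant behaviour as x → +∞; each term tends to a finite value or vanishes.
Limit = 11.

Final answer: 11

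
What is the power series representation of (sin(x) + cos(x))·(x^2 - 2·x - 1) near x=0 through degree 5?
-31·x^5/120 - 5·x^4/24 + 13·x^3/6 - x^2/2 - 3·x - 1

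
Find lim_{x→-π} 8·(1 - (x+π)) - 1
Direct substitution at x = -π gives 7.

Final answer: 7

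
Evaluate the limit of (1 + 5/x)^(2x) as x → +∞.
As x → +∞: write (1 + 5/x)^(2x) = ((1 + 5/x)^x)^2 → (e^5)^2 = e^10.
Limit = e^(10).

Final answer: e^(10)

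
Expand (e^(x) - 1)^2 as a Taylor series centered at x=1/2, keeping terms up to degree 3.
-2·e^(1/2) + 1 + e + (-2·e^(1/2) + 2·e)·(x - 1/2) + (-9·e^(3/2) - 2·e^(5/2) - e^(1/2) + 5·e + 7·e^(2))·(x - 1/2)^2/(-3·e^(1/2) - e^(3/2) + 1 + 3·e) + (-15·e^(3/2) - 4·e^(5/2) - e^(1/2) + 7·e + 13·e^(2))·(x - 1/2)^3/(-9·e^(1/2) - 3·e^(3/2) + 3 + 9·e)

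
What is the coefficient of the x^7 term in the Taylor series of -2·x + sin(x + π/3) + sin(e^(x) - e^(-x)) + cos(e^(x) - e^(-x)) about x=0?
Expand to order 7: -2·x + sin(x + π/3) + sin(e^(x) - e^(-x)) + cos(e^(x) - e^(-x)) = 59·x^7/1120 + x^6·(4/15 - √(3)/1440) - 91·x^5/240 + √(3)·x^4/48 - 13·x^3/12 + x^2·(-2 - √(3)/4) + x/2 + √(3)/2 + 1 + O(x^8).
The coefficient of x^7 is 59/1120.

Final answer: 59/1120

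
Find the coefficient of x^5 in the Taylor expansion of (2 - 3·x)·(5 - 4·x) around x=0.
Expand to order 5: (2 - 3·x)·(5 - 4·x) = 12·x^2 - 23·x + 10 + O(x^6).
The coefficient of x^5 is 0.

Final answer: 0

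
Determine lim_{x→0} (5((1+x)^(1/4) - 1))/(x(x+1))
Both numerator and denominator → 0 as x → 0; this is a 0/0 indeterminate form.
Expand each to leading order near x = 0: numerator ~ 5·x/4, denominator ~ x.
The limit of the ratio is 5/4.

Final answer: 5/4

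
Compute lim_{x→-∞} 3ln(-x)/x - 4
The quotient is an ∞/∞ indeterminate form as x → -∞.
Compare growth rates of the dominant terms (exponentials ≫ polynomials ≫ logarithms), or apply L'Hôpital's rule; the quotient → 0.
Adding the constant: 0 - 4 = -4. Limit = -4.

Final answer: -4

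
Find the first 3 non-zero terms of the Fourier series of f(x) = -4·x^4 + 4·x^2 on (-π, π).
(-208 + 32·π^2)·cos(x) + (16 - 8·π^2)·cos(2·x) - 4·π^4/5 + 4·π^2/3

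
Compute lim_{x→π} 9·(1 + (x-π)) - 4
Direct substitution at x = π gives 5.

Final answer: 5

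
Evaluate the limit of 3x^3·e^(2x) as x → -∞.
This is a 0·∞ indeterminate form at x → -∞.
Rewrite the product as 3x^3 / e^(-2x) (an ∞/∞ form) and apply L'Hôpital, or use the standard hierarchy e^(2|x|) ≫ |x^3| as x → -∞.
The indeterminate product → 0, so the limit = 0.

Final answer: 0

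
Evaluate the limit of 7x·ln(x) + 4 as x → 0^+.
The product is a 0·∞ indeterminate form at x → 0⁺.
Rewrite the product as 7·ln(x) / x^(-1) and apply L'Hôpital, or use the standard hierarchy x^(-1) ≫ |ln x| as x → 0⁺.
The indeterminate product → 0, so the limit = 4.

Final answer: 4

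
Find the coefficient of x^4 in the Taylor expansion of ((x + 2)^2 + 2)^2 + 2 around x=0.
Expand to order 4: ((x + 2)^2 + 2)^2 + 2 = x^4 + 8·x^3 + 28·x^2 + 48·x + 38 + O(x^5).
The coefficient of x^4 is 1.

Final answer: 1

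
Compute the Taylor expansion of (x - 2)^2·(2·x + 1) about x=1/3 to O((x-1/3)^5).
125/27 - 5·(x - 1/3)^2 + 2·(x - 1/3)^3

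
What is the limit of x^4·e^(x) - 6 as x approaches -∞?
The product is a 0·∞ indeterminate form at x → -∞.
Rewrite the product as x^4 / e^(-x) (an ∞/∞ form) and apply L'Hôpital, or use the standard hierarchy e^(|x|) ≫ |x^4| as x → -∞.
The indeterminate product → 0, so the limit = -6.

Final answer: -6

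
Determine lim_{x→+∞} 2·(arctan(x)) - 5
Evaluate the dominant behaviour as x → +∞; each term tends to a finite value or vanishes.
Limit = -5 + π.

Final answer: -5 + π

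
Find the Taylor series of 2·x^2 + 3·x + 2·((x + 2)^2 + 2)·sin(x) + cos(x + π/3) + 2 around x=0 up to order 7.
x^7·(√(3)/10080 + 1/70) + 19·x^6/288 + x^5·(-7/30 - √(3)/240) - 21·x^4/16 + √(3)·x^3/12 + 39·x^2/4 + x·(15 - √(3)/2) + 5/2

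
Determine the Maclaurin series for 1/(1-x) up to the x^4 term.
x^4 + x^3 + x^2 + x + 1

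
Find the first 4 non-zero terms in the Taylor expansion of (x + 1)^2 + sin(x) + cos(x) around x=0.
-x^3/6 + x^2/2 + 3·x + 2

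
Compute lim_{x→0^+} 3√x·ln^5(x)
This is a 0·∞ indeterminate form at x → 0⁺.
Rewrite the product as 3·ln^5(x) / x^(-1/2) and apply L'Hôpital, or use the standard hierarchy x^(-1/2) ≫ |ln x|^5 as x → 0⁺.
The indeterminate product → 0, so the limit = 0.

Final answer: 0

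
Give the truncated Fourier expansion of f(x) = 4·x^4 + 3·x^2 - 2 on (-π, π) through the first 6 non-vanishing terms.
(180 - 32·π^2)·cos(x) + (-9 + 8·π^2)·cos(2·x) + (28/27 - 32·π^2/9)·cos(3·x) + 2·π^2·cos(4·x) + (-32·π^2/25 - 108/625)·cos(5·x) - 2 + π^2 + 4·π^4/5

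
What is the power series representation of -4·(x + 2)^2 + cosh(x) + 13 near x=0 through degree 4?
x^4/24 - 7·x^2/2 - 16·x - 2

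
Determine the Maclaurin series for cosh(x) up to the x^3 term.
x^2/2 + 1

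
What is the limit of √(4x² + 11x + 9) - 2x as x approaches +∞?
As x → +∞: multiply by the conjugate to get (11x+9)/(√(4x²+11x+9)+2x); the denominator ~ 4x, so the limit is 11/4.
Limit = 11/4.

Final answer: 11/4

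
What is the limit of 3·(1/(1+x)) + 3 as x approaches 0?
Direct substitution at x = 0 gives 6.

Final answer: 6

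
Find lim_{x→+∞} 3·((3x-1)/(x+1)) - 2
Evaluate the dominant behaviour as x → +∞; each term tends to a finite value or vanishes.
Limit = 7.

Final answer: 7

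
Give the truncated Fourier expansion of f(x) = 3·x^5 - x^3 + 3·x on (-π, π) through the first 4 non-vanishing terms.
(-122·π^2 + 6·π^4 + 738)·sin(x) + (-3·π^4 - 27 + 16·π^2)·sin(2·x) + (-46·π^2/9 + 146/27 + 2·π^4)·sin(3·x) + (-3·π^4/2 - 153/64 + 19·π^2/8)·sin(4·x)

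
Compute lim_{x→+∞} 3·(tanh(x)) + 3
Evaluate the dominant behaviour as x → +∞; each term tends to a finite value or vanishes.
Limit = 6.

Final answer: 6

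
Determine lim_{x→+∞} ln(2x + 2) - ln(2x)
This is an ∞ − ∞ indeterminate form.
Combine the logarithms: ln(2x+2) − ln(2x) = ln((2x+2)/(2x)) = ln(1 + 2/(2x)) → ln(1) = 0.
Limit = 0.

Final answer: 0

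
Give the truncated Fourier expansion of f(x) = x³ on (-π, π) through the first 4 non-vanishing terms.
(-12 + 2·π^2)·sin(x) + (3/2 - π^2)·sin(2·x) + (-4/9 + 2·π^2/3)·sin(3·x) + (3/16 - π^2/2)·sin(4·x)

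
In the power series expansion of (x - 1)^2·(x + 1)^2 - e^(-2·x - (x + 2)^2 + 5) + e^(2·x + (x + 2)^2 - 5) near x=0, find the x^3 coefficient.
Expand to order 3: (x - 1)^2·(x + 1)^2 - e^(-2·x - (x + 2)^2 + 5) + e^(2·x + (x + 2)^2 - 5) = x^3·(42·e^(-1) + 30·e) + x^2·(-17·e - 2 + 19·e^(-1)) + x·(6·e^(-1) + 6·e) - e + e^(-1) + 1 + O(x^4).
The coefficient of x^3 is 42·e^(-1) + 30·e.

Final answer: 42·e^(-1) + 30·e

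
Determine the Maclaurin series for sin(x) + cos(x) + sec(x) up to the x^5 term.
x^5/120 + x^4/4 - x^3/6 + x + 2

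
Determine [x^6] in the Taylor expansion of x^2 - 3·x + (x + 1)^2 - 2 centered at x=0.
Expand to order 6: x^2 - 3·x + (x + 1)^2 - 2 = 2·x^2 - x - 1 + O(x^7).
The coefficient of x^6 is 0.

Final answer: 0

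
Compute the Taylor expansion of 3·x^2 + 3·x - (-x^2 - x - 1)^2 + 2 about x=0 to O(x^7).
-x^4 - 2·x^3 + x + 1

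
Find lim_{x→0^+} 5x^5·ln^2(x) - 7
The product is a 0·∞ indeterminate form at x → 0⁺.
Rewrite the product as 5·ln^2(x) / x^(-5) and apply L'Hôpital, or use the standard hierarchy x^(-5) ≫ |ln x|^2 as x → 0⁺.
The indeterminate product → 0, so the limit = -7.

Final answer: -7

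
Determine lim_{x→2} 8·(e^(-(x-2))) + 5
Direct substitution at x = 2 gives 13.

Final answer: 13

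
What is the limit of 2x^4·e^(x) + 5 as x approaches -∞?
The product is a 0·∞ indeterminate form at x → -∞.
Rewrite the product as 2x^4 / e^(-x) (an ∞/∞ form) and apply L'Hôpital, or use the standard hierarchy e^(|x|) ≫ |x^4| as x → -∞.
The indeterminate product → 0, so the limit = 5.

Final answer: 5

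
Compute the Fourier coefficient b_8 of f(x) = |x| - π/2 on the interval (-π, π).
b_8 = (1/π) ∫_{-π}^{π} f(x)·sin(8x) dx.
Evaluate the integral (use parity and integration by parts as needed): b_8 = 0.

Final answer: 0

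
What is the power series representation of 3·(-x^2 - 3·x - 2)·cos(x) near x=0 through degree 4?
5·x^4/4 + 9·x^3/2 - 9·x - 6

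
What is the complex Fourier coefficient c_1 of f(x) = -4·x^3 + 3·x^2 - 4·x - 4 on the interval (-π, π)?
Compute the real Fourier coefficients first: a_1 = -12, b_1 = 40 - 8·π^2.
Then c_1 = (a_1 − i·b_1)/2 = -6 - 20·i + 4·i·π^2.

Final answer: -6 - 20·i + 4·i·π^2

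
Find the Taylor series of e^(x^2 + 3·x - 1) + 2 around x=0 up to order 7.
2917·x^7·e^(-1)/560 + 1633·x^6·e^(-1)/240 + 321·x^5·e^(-1)/40 + 67·x^4·e^(-1)/8 + 15·x^3·e^(-1)/2 + 11·x^2·e^(-1)/2 + 3·x·e^(-1) + e^(-1) + 2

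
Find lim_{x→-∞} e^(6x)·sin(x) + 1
Evaluate the dominant behaviour as x → -∞; each term tends to a finite value or vanishes.
Limit = 1.

Final answer: 1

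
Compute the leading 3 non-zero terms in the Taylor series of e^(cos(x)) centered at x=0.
e·x^4/6 - e·x^2/2 + e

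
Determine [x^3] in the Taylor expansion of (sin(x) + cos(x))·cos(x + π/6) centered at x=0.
Expand to order 3: (sin(x) + cos(x))·cos(x + π/6) = x^3·(1/3 - √(3)/3) + x^2·(-√(3)/2 - 1/2) + x·(-1/2 + √(3)/2) + √(3)/2 + O(x^4).
The coefficient of x^3 is 1/3 - √(3)/3.

Final answer: 1/3 - √(3)/3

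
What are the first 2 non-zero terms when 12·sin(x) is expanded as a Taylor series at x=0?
-2·x^3 + 12·x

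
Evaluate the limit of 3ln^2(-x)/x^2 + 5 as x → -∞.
The quotient is an ∞/∞ indeterminate form as x → -∞.
Compare growth rates of the dominant terms (exponentials ≫ polynomials ≫ logarithms), or apply L'Hôpital's rule; the quotient → 0.
Adding the constant: 0 + 5 = 5. Limit = 5.

Final answer: 5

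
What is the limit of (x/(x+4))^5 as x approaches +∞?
As x → +∞: x/(x+4) = 1/(1 + 4/x) → 1, and the 5th power of a limit-1 base also → 1.
Limit = 1.

Final answer: 1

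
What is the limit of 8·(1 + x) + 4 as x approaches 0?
Direct substitution at x = 0 gives 12.

Final answer: 12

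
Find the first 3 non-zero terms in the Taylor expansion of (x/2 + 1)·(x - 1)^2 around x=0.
x^3/2 - 3·x/2 + 1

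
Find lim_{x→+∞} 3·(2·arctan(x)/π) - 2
Evaluate the dominant behaviour as x → +∞; each term tends to a finite value or vanishes.
Limit = 1.

Final answer: 1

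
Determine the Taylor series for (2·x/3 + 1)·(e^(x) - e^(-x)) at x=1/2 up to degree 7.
(-4 + 4·e)·e^(-1/2)/3 + (2 + 6·e)·e^(-1/2)·(x - 1/2)/3 + 4·e^(1/2)·(x - 1/2)^2/3 + (-1 + 5·e)·e^(-1/2)·(x - 1/2)^3/9 + (1 + 3·e)·e^(-1/2)·(x - 1/2)^4/18 + (-3 + 7·e)·e^(-1/2)·(x - 1/2)^5/180 + (1 + 2·e)·e^(-1/2)·(x - 1/2)^6/270 + (-5 + 9·e)·e^(-1/2)·(x - 1/2)^7/7560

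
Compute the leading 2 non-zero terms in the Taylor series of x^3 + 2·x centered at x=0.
x^3 + 2·x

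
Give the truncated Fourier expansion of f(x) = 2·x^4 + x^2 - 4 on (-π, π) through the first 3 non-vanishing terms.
(92 - 16·π^2)·cos(x) + (-5 + 4·π^2)·cos(2·x) - 4 + π^2/3 + 2·π^4/5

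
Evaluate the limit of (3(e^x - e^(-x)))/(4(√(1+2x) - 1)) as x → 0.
Both numerator and denominator → 0 as x → 0; this is a 0/0 indeterminate form.
Expand each to leading order near x = 0: numerator ~ 6·x, denominator ~ 4·x.
The limit of the ratio is 3/2.

Final answer: 3/2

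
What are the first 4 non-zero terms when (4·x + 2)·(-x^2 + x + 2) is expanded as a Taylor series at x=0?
-4·x^3 + 2·x^2 + 10·x + 4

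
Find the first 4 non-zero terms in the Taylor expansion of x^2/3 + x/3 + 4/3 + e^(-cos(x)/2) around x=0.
x^4·e^(-1/2)/96 + x^2·(e^(-1/2)/4 + 1/3) + x/3 + e^(-1/2) + 4/3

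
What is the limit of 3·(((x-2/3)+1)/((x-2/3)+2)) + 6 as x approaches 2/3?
Direct substitution at x = 2/3 gives 15/2.

Final answer: 15/2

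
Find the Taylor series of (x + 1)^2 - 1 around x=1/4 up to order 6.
9/16 + 5·(x - 1/4)/2 + (x - 1/4)^2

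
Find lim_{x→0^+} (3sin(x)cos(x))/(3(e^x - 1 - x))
Both numerator and denominator → 0 as x → 0^+; this is a 0/0 indeterminate form.
Expand each to leading order near x = 0: numerator ~ 3·x, denominator ~ 3·x^2/2.
The limit of the ratio is ∞.

Final answer: ∞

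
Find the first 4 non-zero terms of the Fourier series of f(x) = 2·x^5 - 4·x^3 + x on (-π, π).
(-88·π^2 + 4·π^4 + 530)·sin(x) + (-2·π^4 - 22 + 14·π^2)·sin(2·x) + (-152·π^2/27 + 358/81 + 4·π^4/3)·sin(3·x) + (-π^4 - 55/32 + 13·π^2/4)·sin(4·x)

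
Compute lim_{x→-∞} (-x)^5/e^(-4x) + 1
The quotient is an ∞/∞ indeterminate form as x → -∞.
Compare growth rates of the dominant terms (exponentials ≫ polynomials ≫ logarithms), or apply L'Hôpital's rule; the quotient → 0.
Adding the constant: 0 + 1 = 1. Limit = 1.

Final answer: 1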